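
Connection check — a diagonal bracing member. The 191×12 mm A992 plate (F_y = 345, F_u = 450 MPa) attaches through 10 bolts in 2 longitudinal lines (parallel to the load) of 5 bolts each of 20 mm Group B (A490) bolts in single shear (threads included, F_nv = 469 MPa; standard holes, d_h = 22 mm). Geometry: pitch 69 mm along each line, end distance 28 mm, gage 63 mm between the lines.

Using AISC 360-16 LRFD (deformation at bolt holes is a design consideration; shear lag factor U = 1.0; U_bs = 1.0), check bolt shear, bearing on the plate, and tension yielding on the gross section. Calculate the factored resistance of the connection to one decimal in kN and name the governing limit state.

Bolt shear: A_b = π(20)²/4 = 314.16 mm². φR_n = 0.75 × 469 × 314.16 × 10 × 1 = 1105.1 kN.
Bearing (12 mm plate, F_u = 450 MPa): end bolts L_c = 28 − 22/2 = 17, R_n = min(1.2×17×12×450, 2.4×20×12×450) = 110.16 kN/bolt; interior L_c = 69 − 22 = 47, R_n = 259.2 kN/bolt. φR_n = 0.75 × (2×110.16 + 8×259.2) = 1720.4 kN.
Tension yield (gross): A_g = 191×12 = 2292 mm². φR_n = 0.90 × 345 × 2292 = 711.7 kN.
Governing: min(1105.1, 1720.4, 711.7) = 711.7 kN → gross-section yield.

711.7 kN (gross-section yield governs)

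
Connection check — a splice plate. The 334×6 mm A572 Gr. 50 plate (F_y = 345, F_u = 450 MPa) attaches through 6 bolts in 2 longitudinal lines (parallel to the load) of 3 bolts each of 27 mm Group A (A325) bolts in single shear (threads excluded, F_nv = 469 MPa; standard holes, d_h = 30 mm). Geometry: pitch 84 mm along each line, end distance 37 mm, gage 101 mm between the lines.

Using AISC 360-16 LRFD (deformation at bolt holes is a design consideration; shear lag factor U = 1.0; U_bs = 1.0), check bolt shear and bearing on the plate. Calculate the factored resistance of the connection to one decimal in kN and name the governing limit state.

Bolt shear: A_b = π(27)²/4 = 572.56 mm². φR_n = 0.75 × 469 × 572.56 × 6 × 1 = 1208.4 kN.
Bearing (6 mm plate, F_u = 450 MPa): end bolts L_c = 37 − 30/2 = 22, R_n = min(1.2×22×6×450, 2.4×27×6×450) = 71.28 kN/bolt; interior L_c = 84 − 30 = 54, R_n = 174.96 kN/bolt. φR_n = 0.75 × (2×71.28 + 4×174.96) = 631.8 kN.
Governing: min(1208.4, 631.8) = 631.8 kN → bearing.

631.8 kN (bearing governs)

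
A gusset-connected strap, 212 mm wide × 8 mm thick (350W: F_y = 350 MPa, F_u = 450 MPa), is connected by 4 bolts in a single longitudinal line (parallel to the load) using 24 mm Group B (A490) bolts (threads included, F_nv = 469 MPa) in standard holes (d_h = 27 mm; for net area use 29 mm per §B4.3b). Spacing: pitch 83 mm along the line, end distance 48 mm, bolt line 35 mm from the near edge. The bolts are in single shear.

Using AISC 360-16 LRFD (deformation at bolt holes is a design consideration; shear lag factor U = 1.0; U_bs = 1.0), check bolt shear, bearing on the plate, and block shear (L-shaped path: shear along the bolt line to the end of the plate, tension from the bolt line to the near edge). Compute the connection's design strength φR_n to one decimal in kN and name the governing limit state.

Bolt shear: A_b = π(24)²/4 = 452.39 mm². φR_n = 0.75 × 469 × 452.39 × 4 × 1 = 636.5 kN.
Bearing (8 mm plate, F_u = 450 MPa): end bolts L_c = 48 − 27/2 = 34.5, R_n = min(1.2×34.5×8×450, 2.4×24×8×450) = 149.04 kN/bolt; interior L_c = 83 − 27 = 56, R_n = 207.36 kN/bolt. φR_n = 0.75 × (1×149.04 + 3×207.36) = 578.3 kN.
Block shear: shear path 1×[48+3×83] = 1×297 mm, A_gv = 2376, A_nv = 1×(297 − 3.5×29)×8 = 1564 mm²; tension to near edge: (35 − 0.5×29)×8 = 164 mm². R_n = min(0.6×450×1564, 0.6×350×2376) + 1.0×450×164 = min(422.28, 498.96) + 73.8 = 496.08 kN. φR_n = 0.75 × 496.08 = 372.1 kN.
Governing: min(636.5, 578.3, 372.1) = 372.1 kN → block shear.

372.1 kN (block shear governs)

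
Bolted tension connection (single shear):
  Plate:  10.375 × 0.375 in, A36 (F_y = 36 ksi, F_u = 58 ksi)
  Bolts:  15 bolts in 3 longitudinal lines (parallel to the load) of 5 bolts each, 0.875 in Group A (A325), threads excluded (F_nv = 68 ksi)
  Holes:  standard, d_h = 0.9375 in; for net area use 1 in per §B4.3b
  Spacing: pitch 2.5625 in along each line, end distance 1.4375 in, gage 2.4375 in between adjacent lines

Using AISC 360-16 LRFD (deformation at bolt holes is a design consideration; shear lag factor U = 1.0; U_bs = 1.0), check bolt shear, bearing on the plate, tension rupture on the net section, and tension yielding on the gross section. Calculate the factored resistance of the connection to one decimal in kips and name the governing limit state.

Bolt shear: A_b = π(0.875)²/4 = 0.60132 in². φR_n = 0.75 × 68 × 0.60132 × 15 × 1 = 460.0 kips.
Bearing (0.375 in plate, F_u = 58 ksi): end bolts L_c = 1.4375 − 0.9375/2 = 0.96875, R_n = min(1.2×0.96875×0.375×58, 2.4×0.875×0.375×58) = 25.284 kips/bolt; interior L_c = 2.5625 − 0.9375 = 1.625, R_n = 42.413 kips/bolt. φR_n = 0.75 × (3×25.284 + 12×42.413) = 438.6 kips.
Tension rupture (net): A_n = (10.375 − 3×1)×0.375 = 2.7656 in² (U = 1.0, A_e = A_n). φR_n = 0.75 × 58 × 2.7656 = 120.3 kips.
Tension yield (gross): A_g = 10.375×0.375 = 3.8906 in². φR_n = 0.90 × 36 × 3.8906 = 126.1 kips.
Governing: min(460.0, 438.6, 120.3, 126.1) = 120.3 kips → net-section rupture.

120.3 kips (net-section rupture governs)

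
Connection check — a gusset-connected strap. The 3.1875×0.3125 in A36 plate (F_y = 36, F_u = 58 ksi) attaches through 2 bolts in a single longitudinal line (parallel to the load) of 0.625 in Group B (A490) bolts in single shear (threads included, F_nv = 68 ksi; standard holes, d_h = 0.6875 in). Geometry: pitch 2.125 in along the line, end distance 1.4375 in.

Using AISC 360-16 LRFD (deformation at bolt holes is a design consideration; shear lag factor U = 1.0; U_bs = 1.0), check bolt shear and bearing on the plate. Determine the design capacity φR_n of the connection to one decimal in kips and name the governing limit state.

31.3 kips (bolt shear governs)

Bolt shear: A_b = π(0.625)²/4 = 0.3068 in². φR_n = 0.75 × 68 × 0.3068 × 2 × 1 = 31.3 kips.
Bearing (0.3125 in plate, F_u = 58 ksi): end bolts L_c = 1.4375 − 0.6875/2 = 1.09375, R_n = min(1.2×1.09375×0.3125×58, 2.4×0.625×0.3125×58) = 23.789 kips/bolt; interior L_c = 2.125 − 0.6875 = 1.4375, R_n = 27.188 kips/bolt. φR_n = 0.75 × (1×23.789 + 1×27.188) = 38.2 kips.
Governing: min(31.3, 38.2) = 31.3 kips → bolt shear.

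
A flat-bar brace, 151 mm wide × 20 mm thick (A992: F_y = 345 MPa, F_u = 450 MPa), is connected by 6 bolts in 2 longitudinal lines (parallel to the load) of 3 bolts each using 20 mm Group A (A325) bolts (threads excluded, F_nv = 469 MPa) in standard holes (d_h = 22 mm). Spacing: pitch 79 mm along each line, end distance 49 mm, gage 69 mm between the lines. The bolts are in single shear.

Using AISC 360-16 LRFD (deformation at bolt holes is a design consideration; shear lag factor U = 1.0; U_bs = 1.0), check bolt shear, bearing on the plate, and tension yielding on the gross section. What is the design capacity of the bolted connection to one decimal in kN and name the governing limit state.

Bolt shear: A_b = π(20)²/4 = 314.16 mm². φR_n = 0.75 × 469 × 314.16 × 6 × 1 = 663.0 kN.
Bearing (20 mm plate, F_u = 450 MPa): end bolts L_c = 49 − 22/2 = 38, R_n = min(1.2×38×20×450, 2.4×20×20×450) = 410.4 kN/bolt; interior L_c = 79 − 22 = 57, R_n = 432 kN/bolt. φR_n = 0.75 × (2×410.4 + 4×432) = 1911.6 kN.
Tension yield (gross): A_g = 151×20 = 3020 mm². φR_n = 0.90 × 345 × 3020 = 937.7 kN.
Governing: min(663.0, 1911.6, 937.7) = 663.0 kN → bolt shear.

663.0 kN (bolt shear governs)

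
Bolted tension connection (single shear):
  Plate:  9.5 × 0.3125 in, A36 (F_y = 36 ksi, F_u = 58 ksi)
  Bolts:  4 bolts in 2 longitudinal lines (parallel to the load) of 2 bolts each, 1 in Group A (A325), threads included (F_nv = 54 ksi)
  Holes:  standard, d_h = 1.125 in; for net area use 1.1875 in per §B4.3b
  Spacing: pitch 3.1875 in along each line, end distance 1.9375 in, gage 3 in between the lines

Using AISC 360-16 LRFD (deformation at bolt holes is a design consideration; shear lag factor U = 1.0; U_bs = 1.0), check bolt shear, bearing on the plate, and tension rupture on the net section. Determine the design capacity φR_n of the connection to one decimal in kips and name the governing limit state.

96.9 kips (net-section rupture governs)

Bolt shear: A_b = π(1)²/4 = 0.7854 in². φR_n = 0.75 × 54 × 0.7854 × 4 × 1 = 127.2 kips.
Bearing (0.3125 in plate, F_u = 58 ksi): end bolts L_c = 1.9375 − 1.125/2 = 1.375, R_n = min(1.2×1.375×0.3125×58, 2.4×1×0.3125×58) = 29.906 kips/bolt; interior L_c = 3.1875 − 1.125 = 2.0625, R_n = 43.5 kips/bolt. φR_n = 0.75 × (2×29.906 + 2×43.5) = 110.1 kips.
Tension rupture (net): A_n = (9.5 − 2×1.1875)×0.3125 = 2.2266 in² (U = 1.0, A_e = A_n). φR_n = 0.75 × 58 × 2.2266 = 96.9 kips.
Governing: min(127.2, 110.1, 96.9) = 96.9 kips → net-section rupture.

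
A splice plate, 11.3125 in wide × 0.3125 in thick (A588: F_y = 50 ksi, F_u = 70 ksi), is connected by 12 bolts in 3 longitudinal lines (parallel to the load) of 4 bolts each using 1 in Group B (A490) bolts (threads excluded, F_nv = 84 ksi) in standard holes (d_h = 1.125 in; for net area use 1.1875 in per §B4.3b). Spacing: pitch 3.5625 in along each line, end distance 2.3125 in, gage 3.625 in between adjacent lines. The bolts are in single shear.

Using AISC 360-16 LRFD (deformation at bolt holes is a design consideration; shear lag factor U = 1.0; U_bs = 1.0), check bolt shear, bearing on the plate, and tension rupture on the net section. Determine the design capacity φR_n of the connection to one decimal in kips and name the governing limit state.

127.1 kips (net-section rupture governs)

Bolt shear: A_b = π(1)²/4 = 0.7854 in². φR_n = 0.75 × 84 × 0.7854 × 12 × 1 = 593.8 kips.
Bearing (0.3125 in plate, F_u = 70 ksi): end bolts L_c = 2.3125 − 1.125/2 = 1.75, R_n = min(1.2×1.75×0.3125×70, 2.4×1×0.3125×70) = 45.938 kips/bolt; interior L_c = 3.5625 − 1.125 = 2.4375, R_n = 52.5 kips/bolt. φR_n = 0.75 × (3×45.938 + 9×52.5) = 457.7 kips.
Tension rupture (net): A_n = (11.3125 − 3×1.1875)×0.3125 = 2.4219 in² (U = 1.0, A_e = A_n). φR_n = 0.75 × 70 × 2.4219 = 127.1 kips.
Governing: min(593.8, 457.7, 127.1) = 127.1 kips → net-section rupture.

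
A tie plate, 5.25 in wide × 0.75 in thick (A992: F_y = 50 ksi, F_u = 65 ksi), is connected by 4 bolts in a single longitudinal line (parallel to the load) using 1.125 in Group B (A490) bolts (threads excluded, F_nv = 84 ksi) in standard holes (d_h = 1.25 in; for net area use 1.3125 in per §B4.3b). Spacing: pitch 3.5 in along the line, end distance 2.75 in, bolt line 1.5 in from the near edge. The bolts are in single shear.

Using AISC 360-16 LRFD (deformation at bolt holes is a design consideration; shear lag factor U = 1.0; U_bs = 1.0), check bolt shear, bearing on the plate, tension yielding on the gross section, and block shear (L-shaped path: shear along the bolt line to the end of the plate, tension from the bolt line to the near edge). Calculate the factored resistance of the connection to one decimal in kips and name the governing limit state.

177.2 kips (gross-section yield governs)

Bolt shear: A_b = π(1.125)²/4 = 0.99402 in². φR_n = 0.75 × 84 × 0.99402 × 4 × 1 = 250.5 kips.
Bearing (0.75 in plate, F_u = 65 ksi): end bolts L_c = 2.75 − 1.25/2 = 2.125, R_n = min(1.2×2.125×0.75×65, 2.4×1.125×0.75×65) = 124.31 kips/bolt; interior L_c = 3.5 − 1.25 = 2.25, R_n = 131.63 kips/bolt. φR_n = 0.75 × (1×124.31 + 3×131.63) = 389.4 kips.
Tension yield (gross): A_g = 5.25×0.75 = 3.9375 in². φR_n = 0.90 × 50 × 3.9375 = 177.2 kips.
Block shear: shear path 1×[2.75+3×3.5] = 1×13.25 in, A_gv = 9.9375, A_nv = 1×(13.25 − 3.5×1.3125)×0.75 = 6.4922 in²; tension to near edge: (1.5 − 0.5×1.3125)×0.75 = 0.63281 in². R_n = min(0.6×65×6.4922, 0.6×50×9.9375) + 1.0×65×0.63281 = min(253.2, 298.13) + 41.133 = 294.33 kips. φR_n = 0.75 × 294.33 = 220.7 kips.
Governing: min(250.5, 389.4, 177.2, 220.7) = 177.2 kips → gross-section yield.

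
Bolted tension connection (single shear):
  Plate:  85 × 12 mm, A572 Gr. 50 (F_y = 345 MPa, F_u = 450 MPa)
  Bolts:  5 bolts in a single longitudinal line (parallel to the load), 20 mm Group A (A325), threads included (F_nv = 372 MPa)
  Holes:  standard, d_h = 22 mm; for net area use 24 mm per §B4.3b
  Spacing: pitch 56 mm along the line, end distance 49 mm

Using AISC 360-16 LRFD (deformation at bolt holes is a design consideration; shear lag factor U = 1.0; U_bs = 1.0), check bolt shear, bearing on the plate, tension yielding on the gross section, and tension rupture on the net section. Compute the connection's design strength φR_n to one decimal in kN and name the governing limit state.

Bolt shear: A_b = π(20)²/4 = 314.16 mm². φR_n = 0.75 × 372 × 314.16 × 5 × 1 = 438.3 kN.
Bearing (12 mm plate, F_u = 450 MPa): end bolts L_c = 49 − 22/2 = 38, R_n = min(1.2×38×12×450, 2.4×20×12×450) = 246.24 kN/bolt; interior L_c = 56 − 22 = 34, R_n = 220.32 kN/bolt. φR_n = 0.75 × (1×246.24 + 4×220.32) = 845.6 kN.
Tension yield (gross): A_g = 85×12 = 1020 mm². φR_n = 0.90 × 345 × 1020 = 316.7 kN.
Tension rupture (net): A_n = (85 − 1×24)×12 = 732 mm² (U = 1.0, A_e = A_n). φR_n = 0.75 × 450 × 732 = 247.1 kN.
Governing: min(438.3, 845.6, 316.7, 247.1) = 247.1 kN → net-section rupture.

247.1 kN (net-section rupture governs)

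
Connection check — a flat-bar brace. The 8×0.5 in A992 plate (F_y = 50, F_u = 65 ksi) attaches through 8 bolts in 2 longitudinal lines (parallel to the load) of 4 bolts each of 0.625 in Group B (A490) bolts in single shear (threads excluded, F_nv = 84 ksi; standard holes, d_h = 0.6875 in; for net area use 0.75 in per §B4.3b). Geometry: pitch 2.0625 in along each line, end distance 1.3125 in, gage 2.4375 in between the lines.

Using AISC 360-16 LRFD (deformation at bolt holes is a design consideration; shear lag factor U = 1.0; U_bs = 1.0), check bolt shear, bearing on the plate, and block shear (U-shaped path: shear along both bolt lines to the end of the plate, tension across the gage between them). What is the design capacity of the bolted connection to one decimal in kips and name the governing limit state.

154.6 kips (bolt shear governs)

Bolt shear: A_b = π(0.625)²/4 = 0.3068 in². φR_n = 0.75 × 84 × 0.3068 × 8 × 1 = 154.6 kips.
Bearing (0.5 in plate, F_u = 65 ksi): end bolts L_c = 1.3125 − 0.6875/2 = 0.96875, R_n = min(1.2×0.96875×0.5×65, 2.4×0.625×0.5×65) = 37.781 kips/bolt; interior L_c = 2.0625 − 0.6875 = 1.375, R_n = 48.75 kips/bolt. φR_n = 0.75 × (2×37.781 + 6×48.75) = 276.0 kips.
Block shear: shear path 2×[1.3125+3×2.0625] = 2×7.5 in, A_gv = 7.5, A_nv = 2×(7.5 − 3.5×0.75)×0.5 = 4.875 in²; tension across gage: (2.4375 − 1×0.75)×0.5 = 0.84375 in². R_n = min(0.6×65×4.875, 0.6×50×7.5) + 1.0×65×0.84375 = min(190.13, 225) + 54.844 = 244.97 kips. φR_n = 0.75 × 244.97 = 183.7 kips.
Governing: min(154.6, 276.0, 183.7) = 154.6 kips → bolt shear.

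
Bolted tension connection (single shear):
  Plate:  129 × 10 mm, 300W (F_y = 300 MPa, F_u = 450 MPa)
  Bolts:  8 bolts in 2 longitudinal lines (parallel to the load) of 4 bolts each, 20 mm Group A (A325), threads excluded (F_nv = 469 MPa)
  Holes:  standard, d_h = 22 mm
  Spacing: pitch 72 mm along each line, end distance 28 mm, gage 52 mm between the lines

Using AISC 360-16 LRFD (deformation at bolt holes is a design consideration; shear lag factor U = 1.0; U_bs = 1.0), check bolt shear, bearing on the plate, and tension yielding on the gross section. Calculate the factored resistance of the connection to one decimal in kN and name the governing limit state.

Bolt shear: A_b = π(20)²/4 = 314.16 mm². φR_n = 0.75 × 469 × 314.16 × 8 × 1 = 884.0 kN.
Bearing (10 mm plate, F_u = 450 MPa): end bolts L_c = 28 − 22/2 = 17, R_n = min(1.2×17×10×450, 2.4×20×10×450) = 91.8 kN/bolt; interior L_c = 72 − 22 = 50, R_n = 216 kN/bolt. φR_n = 0.75 × (2×91.8 + 6×216) = 1109.7 kN.
Tension yield (gross): A_g = 129×10 = 1290 mm². φR_n = 0.90 × 300 × 1290 = 348.3 kN.
Governing: min(884.0, 1109.7, 348.3) = 348.3 kN → gross-section yield.

348.3 kN (gross-section yield governs)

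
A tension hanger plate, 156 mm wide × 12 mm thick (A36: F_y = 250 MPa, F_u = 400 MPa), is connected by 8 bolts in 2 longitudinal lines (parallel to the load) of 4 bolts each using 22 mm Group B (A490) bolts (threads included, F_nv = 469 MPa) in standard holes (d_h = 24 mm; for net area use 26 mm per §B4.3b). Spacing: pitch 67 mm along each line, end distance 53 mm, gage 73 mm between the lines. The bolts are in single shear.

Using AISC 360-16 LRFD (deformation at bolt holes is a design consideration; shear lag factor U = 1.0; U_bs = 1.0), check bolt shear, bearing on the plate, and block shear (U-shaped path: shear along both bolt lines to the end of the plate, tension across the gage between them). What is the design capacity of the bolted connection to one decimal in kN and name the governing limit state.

Bolt shear: A_b = π(22)²/4 = 380.13 mm². φR_n = 0.75 × 469 × 380.13 × 8 × 1 = 1069.7 kN.
Bearing (12 mm plate, F_u = 400 MPa): end bolts L_c = 53 − 24/2 = 41, R_n = min(1.2×41×12×400, 2.4×22×12×400) = 236.16 kN/bolt; interior L_c = 67 − 24 = 43, R_n = 247.68 kN/bolt. φR_n = 0.75 × (2×236.16 + 6×247.68) = 1468.8 kN.
Block shear: shear path 2×[53+3×67] = 2×254 mm, A_gv = 6096, A_nv = 2×(254 − 3.5×26)×12 = 3912 mm²; tension across gage: (73 − 1×26)×12 = 564 mm². R_n = min(0.6×400×3912, 0.6×250×6096) + 1.0×400×564 = min(938.88, 914.4) + 225.6 = 1140 kN. φR_n = 0.75 × 1140 = 855.0 kN.
Governing: min(1069.7, 1468.8, 855.0) = 855.0 kN → block shear.

855.0 kN (block shear governs)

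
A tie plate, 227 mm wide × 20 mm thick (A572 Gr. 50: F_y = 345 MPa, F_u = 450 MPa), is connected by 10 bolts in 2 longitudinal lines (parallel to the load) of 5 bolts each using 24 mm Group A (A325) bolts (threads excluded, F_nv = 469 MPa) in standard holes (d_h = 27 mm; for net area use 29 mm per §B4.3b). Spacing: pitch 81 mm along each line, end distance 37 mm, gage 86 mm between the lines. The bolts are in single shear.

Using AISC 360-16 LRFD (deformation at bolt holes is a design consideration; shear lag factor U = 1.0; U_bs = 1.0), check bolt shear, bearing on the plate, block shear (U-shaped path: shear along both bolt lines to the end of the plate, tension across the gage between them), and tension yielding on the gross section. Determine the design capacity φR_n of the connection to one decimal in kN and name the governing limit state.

1409.7 kN (gross-section yield governs)

Bolt shear: A_b = π(24)²/4 = 452.39 mm². φR_n = 0.75 × 469 × 452.39 × 10 × 1 = 1591.3 kN.
Bearing (20 mm plate, F_u = 450 MPa): end bolts L_c = 37 − 27/2 = 23.5, R_n = min(1.2×23.5×20×450, 2.4×24×20×450) = 253.8 kN/bolt; interior L_c = 81 − 27 = 54, R_n = 518.4 kN/bolt. φR_n = 0.75 × (2×253.8 + 8×518.4) = 3491.1 kN.
Block shear: shear path 2×[37+4×81] = 2×361 mm, A_gv = 14440, A_nv = 2×(361 − 4.5×29)×20 = 9220 mm²; tension across gage: (86 − 1×29)×20 = 1140 mm². R_n = min(0.6×450×9220, 0.6×345×14440) + 1.0×450×1140 = min(2489.4, 2989.1) + 513 = 3002.4 kN. φR_n = 0.75 × 3002.4 = 2251.8 kN.
Tension yield (gross): A_g = 227×20 = 4540 mm². φR_n = 0.90 × 345 × 4540 = 1409.7 kN.
Governing: min(1591.3, 3491.1, 2251.8, 1409.7) = 1409.7 kN → gross-section yield.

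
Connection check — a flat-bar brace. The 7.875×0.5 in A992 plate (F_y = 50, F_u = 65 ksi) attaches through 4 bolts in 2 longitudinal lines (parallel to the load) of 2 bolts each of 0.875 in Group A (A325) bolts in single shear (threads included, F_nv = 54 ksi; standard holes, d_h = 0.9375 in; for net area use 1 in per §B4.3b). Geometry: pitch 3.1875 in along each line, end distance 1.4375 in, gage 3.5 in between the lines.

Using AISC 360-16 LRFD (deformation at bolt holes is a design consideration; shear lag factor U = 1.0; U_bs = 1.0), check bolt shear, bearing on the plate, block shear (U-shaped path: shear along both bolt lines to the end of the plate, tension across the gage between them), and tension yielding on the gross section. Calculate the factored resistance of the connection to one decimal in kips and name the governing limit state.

97.4 kips (bolt shear governs)

Bolt shear: A_b = π(0.875)²/4 = 0.60132 in². φR_n = 0.75 × 54 × 0.60132 × 4 × 1 = 97.4 kips.
Bearing (0.5 in plate, F_u = 65 ksi): end bolts L_c = 1.4375 − 0.9375/2 = 0.96875, R_n = min(1.2×0.96875×0.5×65, 2.4×0.875×0.5×65) = 37.781 kips/bolt; interior L_c = 3.1875 − 0.9375 = 2.25, R_n = 68.25 kips/bolt. φR_n = 0.75 × (2×37.781 + 2×68.25) = 159.0 kips.
Block shear: shear path 2×[1.4375+1×3.1875] = 2×4.625 in, A_gv = 4.625, A_nv = 2×(4.625 − 1.5×1)×0.5 = 3.125 in²; tension across gage: (3.5 − 1×1)×0.5 = 1.25 in². R_n = min(0.6×65×3.125, 0.6×50×4.625) + 1.0×65×1.25 = min(121.88, 138.75) + 81.25 = 203.13 kips. φR_n = 0.75 × 203.13 = 152.3 kips.
Tension yield (gross): A_g = 7.875×0.5 = 3.9375 in². φR_n = 0.90 × 50 × 3.9375 = 177.2 kips.
Governing: min(97.4, 159.0, 152.3, 177.2) = 97.4 kips → bolt shear.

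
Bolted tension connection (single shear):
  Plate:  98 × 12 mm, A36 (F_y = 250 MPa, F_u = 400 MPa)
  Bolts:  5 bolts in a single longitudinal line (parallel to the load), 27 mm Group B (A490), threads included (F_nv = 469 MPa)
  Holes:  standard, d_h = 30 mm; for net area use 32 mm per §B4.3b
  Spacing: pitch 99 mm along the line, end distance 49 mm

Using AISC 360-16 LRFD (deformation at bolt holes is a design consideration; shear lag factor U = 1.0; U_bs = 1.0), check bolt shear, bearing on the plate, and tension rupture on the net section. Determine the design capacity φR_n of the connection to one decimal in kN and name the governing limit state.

237.6 kN (net-section rupture governs)

Bolt shear: A_b = π(27)²/4 = 572.56 mm². φR_n = 0.75 × 469 × 572.56 × 5 × 1 = 1007.0 kN.
Bearing (12 mm plate, F_u = 400 MPa): end bolts L_c = 49 − 30/2 = 34, R_n = min(1.2×34×12×400, 2.4×27×12×400) = 195.84 kN/bolt; interior L_c = 99 − 30 = 69, R_n = 311.04 kN/bolt. φR_n = 0.75 × (1×195.84 + 4×311.04) = 1080.0 kN.
Tension rupture (net): A_n = (98 − 1×32)×12 = 792 mm² (U = 1.0, A_e = A_n). φR_n = 0.75 × 400 × 792 = 237.6 kN.
Governing: min(1007.0, 1080.0, 237.6) = 237.6 kN → net-section rupture.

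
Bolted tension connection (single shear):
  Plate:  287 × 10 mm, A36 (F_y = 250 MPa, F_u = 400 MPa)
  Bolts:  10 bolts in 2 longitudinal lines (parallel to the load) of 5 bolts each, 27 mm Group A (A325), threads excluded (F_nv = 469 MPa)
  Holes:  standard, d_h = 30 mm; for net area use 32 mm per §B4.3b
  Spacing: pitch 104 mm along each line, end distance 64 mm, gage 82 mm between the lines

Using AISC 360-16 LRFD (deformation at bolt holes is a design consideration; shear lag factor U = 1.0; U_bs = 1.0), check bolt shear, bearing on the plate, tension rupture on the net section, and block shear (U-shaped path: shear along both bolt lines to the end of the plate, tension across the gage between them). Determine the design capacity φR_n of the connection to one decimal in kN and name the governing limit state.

669.0 kN (net-section rupture governs)

Bolt shear: A_b = π(27)²/4 = 572.56 mm². φR_n = 0.75 × 469 × 572.56 × 10 × 1 = 2014.0 kN.
Bearing (10 mm plate, F_u = 400 MPa): end bolts L_c = 64 − 30/2 = 49, R_n = min(1.2×49×10×400, 2.4×27×10×400) = 235.2 kN/bolt; interior L_c = 104 − 30 = 74, R_n = 259.2 kN/bolt. φR_n = 0.75 × (2×235.2 + 8×259.2) = 1908.0 kN.
Tension rupture (net): A_n = (287 − 2×32)×10 = 2230 mm² (U = 1.0, A_e = A_n). φR_n = 0.75 × 400 × 2230 = 669.0 kN.
Block shear: shear path 2×[64+4×104] = 2×480 mm, A_gv = 9600, A_nv = 2×(480 − 4.5×32)×10 = 6720 mm²; tension across gage: (82 − 1×32)×10 = 500 mm². R_n = min(0.6×400×6720, 0.6×250×9600) + 1.0×400×500 = min(1612.8, 1440) + 200 = 1640 kN. φR_n = 0.75 × 1640 = 1230.0 kN.
Governing: min(2014.0, 1908.0, 669.0, 1230.0) = 669.0 kN → net-section rupture.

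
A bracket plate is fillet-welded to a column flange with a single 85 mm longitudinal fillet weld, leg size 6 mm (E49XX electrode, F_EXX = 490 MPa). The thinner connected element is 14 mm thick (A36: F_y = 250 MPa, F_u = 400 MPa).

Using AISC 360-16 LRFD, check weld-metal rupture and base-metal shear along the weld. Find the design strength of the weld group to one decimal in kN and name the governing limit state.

Weld metal: throat = 0.707×6 = 4.242 mm, L = 85 mm. φR_n = 0.75 × 0.6 × 490 × 4.242 × 85 = 79.5 kN.
Base metal shear (14 mm plate): yield φR_n = 1.0×0.6×250×14×85 = 178.5 kN; rupture φR_n = 0.75×0.6×400×14×85 = 214.2 kN; take 178.5 kN (yield).
Governing: min(79.5, 178.5) = 79.5 kN → weld metal.

79.5 kN (weld metal governs)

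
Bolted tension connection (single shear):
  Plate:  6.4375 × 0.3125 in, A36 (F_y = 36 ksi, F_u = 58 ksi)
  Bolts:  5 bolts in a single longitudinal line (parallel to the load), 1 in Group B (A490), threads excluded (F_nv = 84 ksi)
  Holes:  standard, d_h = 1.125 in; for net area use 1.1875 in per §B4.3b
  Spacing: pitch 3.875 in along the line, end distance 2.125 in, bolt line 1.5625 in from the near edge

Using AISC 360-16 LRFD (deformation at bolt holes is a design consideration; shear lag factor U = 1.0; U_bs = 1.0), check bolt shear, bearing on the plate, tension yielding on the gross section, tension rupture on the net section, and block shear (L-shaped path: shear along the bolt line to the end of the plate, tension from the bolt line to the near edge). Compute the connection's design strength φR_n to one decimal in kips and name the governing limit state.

Bolt shear: A_b = π(1)²/4 = 0.7854 in². φR_n = 0.75 × 84 × 0.7854 × 5 × 1 = 247.4 kips.
Bearing (0.3125 in plate, F_u = 58 ksi): end bolts L_c = 2.125 − 1.125/2 = 1.5625, R_n = min(1.2×1.5625×0.3125×58, 2.4×1×0.3125×58) = 33.984 kips/bolt; interior L_c = 3.875 − 1.125 = 2.75, R_n = 43.5 kips/bolt. φR_n = 0.75 × (1×33.984 + 4×43.5) = 156.0 kips.
Tension yield (gross): A_g = 6.4375×0.3125 = 2.0117 in². φR_n = 0.90 × 36 × 2.0117 = 65.2 kips.
Tension rupture (net): A_n = (6.4375 − 1×1.1875)×0.3125 = 1.6406 in² (U = 1.0, A_e = A_n). φR_n = 0.75 × 58 × 1.6406 = 71.4 kips.
Block shear: shear path 1×[2.125+4×3.875] = 1×17.625 in, A_gv = 5.5078, A_nv = 1×(17.625 − 4.5×1.1875)×0.3125 = 3.8379 in²; tension to near edge: (1.5625 − 0.5×1.1875)×0.3125 = 0.30273 in². R_n = min(0.6×58×3.8379, 0.6×36×5.5078) + 1.0×58×0.30273 = min(133.56, 118.97) + 17.558 = 136.53 kips. φR_n = 0.75 × 136.53 = 102.4 kips.
Governing: min(247.4, 156.0, 65.2, 71.4, 102.4) = 65.2 kips → gross-section yield.

65.2 kips (gross-section yield governs)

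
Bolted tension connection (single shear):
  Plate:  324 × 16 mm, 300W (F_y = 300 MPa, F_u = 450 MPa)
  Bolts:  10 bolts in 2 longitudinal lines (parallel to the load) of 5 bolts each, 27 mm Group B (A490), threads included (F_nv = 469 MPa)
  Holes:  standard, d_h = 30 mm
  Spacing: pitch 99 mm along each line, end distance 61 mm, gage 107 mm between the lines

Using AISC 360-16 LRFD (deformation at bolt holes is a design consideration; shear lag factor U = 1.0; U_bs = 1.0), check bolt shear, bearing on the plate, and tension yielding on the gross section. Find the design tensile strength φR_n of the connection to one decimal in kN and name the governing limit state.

Bolt shear: A_b = π(27)²/4 = 572.56 mm². φR_n = 0.75 × 469 × 572.56 × 10 × 1 = 2014.0 kN.
Bearing (16 mm plate, F_u = 450 MPa): end bolts L_c = 61 − 30/2 = 46, R_n = min(1.2×46×16×450, 2.4×27×16×450) = 397.44 kN/bolt; interior L_c = 99 − 30 = 69, R_n = 466.56 kN/bolt. φR_n = 0.75 × (2×397.44 + 8×466.56) = 3395.5 kN.
Tension yield (gross): A_g = 324×16 = 5184 mm². φR_n = 0.90 × 300 × 5184 = 1399.7 kN.
Governing: min(2014.0, 3395.5, 1399.7) = 1399.7 kN → gross-section yield.

1399.7 kN (gross-section yield governs)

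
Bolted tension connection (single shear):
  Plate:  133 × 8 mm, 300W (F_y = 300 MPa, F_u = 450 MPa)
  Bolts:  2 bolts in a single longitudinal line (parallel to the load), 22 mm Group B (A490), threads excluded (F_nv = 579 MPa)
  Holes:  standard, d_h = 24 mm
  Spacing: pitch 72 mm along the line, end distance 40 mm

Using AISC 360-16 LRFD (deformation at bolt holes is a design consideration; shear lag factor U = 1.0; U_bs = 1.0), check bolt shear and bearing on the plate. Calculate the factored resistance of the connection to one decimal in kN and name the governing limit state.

233.3 kN (bearing governs)

Bolt shear: A_b = π(22)²/4 = 380.13 mm². φR_n = 0.75 × 579 × 380.13 × 2 × 1 = 330.1 kN.
Bearing (8 mm plate, F_u = 450 MPa): end bolts L_c = 40 − 24/2 = 28, R_n = min(1.2×28×8×450, 2.4×22×8×450) = 120.96 kN/bolt; interior L_c = 72 − 24 = 48, R_n = 190.08 kN/bolt. φR_n = 0.75 × (1×120.96 + 1×190.08) = 233.3 kN.
Governing: min(330.1, 233.3) = 233.3 kN → bearing.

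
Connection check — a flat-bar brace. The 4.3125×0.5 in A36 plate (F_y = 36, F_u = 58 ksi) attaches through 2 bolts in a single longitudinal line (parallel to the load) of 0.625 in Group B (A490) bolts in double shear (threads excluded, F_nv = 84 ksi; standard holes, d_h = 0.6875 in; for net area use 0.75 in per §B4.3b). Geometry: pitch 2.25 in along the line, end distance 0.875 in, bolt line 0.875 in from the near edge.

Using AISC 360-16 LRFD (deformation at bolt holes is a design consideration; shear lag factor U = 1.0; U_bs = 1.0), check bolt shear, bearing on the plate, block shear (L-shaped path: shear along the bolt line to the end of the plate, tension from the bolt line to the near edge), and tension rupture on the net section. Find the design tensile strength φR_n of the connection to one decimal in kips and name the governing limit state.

36.2 kips (block shear governs)

Bolt shear: A_b = π(0.625)²/4 = 0.3068 in². φR_n = 0.75 × 84 × 0.3068 × 2 × 2 = 77.3 kips.
Bearing (0.5 in plate, F_u = 58 ksi): end bolts L_c = 0.875 − 0.6875/2 = 0.53125, R_n = min(1.2×0.53125×0.5×58, 2.4×0.625×0.5×58) = 18.488 kips/bolt; interior L_c = 2.25 − 0.6875 = 1.5625, R_n = 43.5 kips/bolt. φR_n = 0.75 × (1×18.488 + 1×43.5) = 46.5 kips.
Block shear: shear path 1×[0.875+1×2.25] = 1×3.125 in, A_gv = 1.5625, A_nv = 1×(3.125 − 1.5×0.75)×0.5 = 1 in²; tension to near edge: (0.875 − 0.5×0.75)×0.5 = 0.25 in². R_n = min(0.6×58×1, 0.6×36×1.5625) + 1.0×58×0.25 = min(34.8, 33.75) + 14.5 = 48.25 kips. φR_n = 0.75 × 48.25 = 36.2 kips.
Tension rupture (net): A_n = (4.3125 − 1×0.75)×0.5 = 1.7813 in² (U = 1.0, A_e = A_n). φR_n = 0.75 × 58 × 1.7813 = 77.5 kips.
Governing: min(77.3, 46.5, 36.2, 77.5) = 36.2 kips → block shear.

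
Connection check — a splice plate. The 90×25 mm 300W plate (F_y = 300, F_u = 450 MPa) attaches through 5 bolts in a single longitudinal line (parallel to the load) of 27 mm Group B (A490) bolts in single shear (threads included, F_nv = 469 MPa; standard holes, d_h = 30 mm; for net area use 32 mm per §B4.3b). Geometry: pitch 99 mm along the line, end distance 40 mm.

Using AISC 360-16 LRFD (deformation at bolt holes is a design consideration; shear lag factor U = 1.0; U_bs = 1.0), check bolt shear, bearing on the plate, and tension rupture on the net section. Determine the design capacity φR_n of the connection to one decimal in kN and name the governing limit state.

Bolt shear: A_b = π(27)²/4 = 572.56 mm². φR_n = 0.75 × 469 × 572.56 × 5 × 1 = 1007.0 kN.
Bearing (25 mm plate, F_u = 450 MPa): end bolts L_c = 40 − 30/2 = 25, R_n = min(1.2×25×25×450, 2.4×27×25×450) = 337.5 kN/bolt; interior L_c = 99 − 30 = 69, R_n = 729 kN/bolt. φR_n = 0.75 × (1×337.5 + 4×729) = 2440.1 kN.
Tension rupture (net): A_n = (90 − 1×32)×25 = 1450 mm² (U = 1.0, A_e = A_n). φR_n = 0.75 × 450 × 1450 = 489.4 kN.
Governing: min(1007.0, 2440.1, 489.4) = 489.4 kN → net-section rupture.

489.4 kN (net-section rupture governs)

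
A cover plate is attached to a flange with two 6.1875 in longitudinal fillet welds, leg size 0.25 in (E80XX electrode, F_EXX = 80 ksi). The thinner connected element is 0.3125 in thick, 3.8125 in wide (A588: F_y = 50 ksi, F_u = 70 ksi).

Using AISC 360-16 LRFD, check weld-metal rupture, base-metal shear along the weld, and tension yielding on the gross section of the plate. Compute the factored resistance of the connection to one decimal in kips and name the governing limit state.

53.6 kips (gross-section yield governs)

Weld metal: throat = 0.707×0.25 = 0.17675 in, L = 2×6.1875 = 12.375 in. φR_n = 0.75 × 0.6 × 80 × 0.17675 × 12.375 = 78.7 kips.
Base metal shear (0.3125 in plate): yield φR_n = 1.0×0.6×50×0.3125×12.375 = 116.0 kips; rupture φR_n = 0.75×0.6×70×0.3125×12.375 = 121.8 kips; take 116.0 kips (yield).
Tension yield (gross): A_g = 3.8125×0.3125 = 1.1914 in². φR_n = 0.90 × 50 × 1.1914 = 53.6 kips.
Governing: min(78.7, 116.0, 53.6) = 53.6 kips → gross-section yield.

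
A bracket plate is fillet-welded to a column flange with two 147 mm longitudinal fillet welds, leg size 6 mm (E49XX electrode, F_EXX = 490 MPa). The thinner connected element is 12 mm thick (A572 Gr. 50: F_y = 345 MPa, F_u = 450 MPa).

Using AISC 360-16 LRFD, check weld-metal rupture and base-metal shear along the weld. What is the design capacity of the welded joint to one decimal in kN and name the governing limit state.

Weld metal: throat = 0.707×6 = 4.242 mm, L = 2×147 = 294 mm. φR_n = 0.75 × 0.6 × 490 × 4.242 × 294 = 275.0 kN.
Base metal shear (12 mm plate): yield φR_n = 1.0×0.6×345×12×294 = 730.3 kN; rupture φR_n = 0.75×0.6×450×12×294 = 714.4 kN; take 714.4 kN (rupture).
Governing: min(275.0, 714.4) = 275.0 kN → weld metal.

275.0 kN (weld metal governs)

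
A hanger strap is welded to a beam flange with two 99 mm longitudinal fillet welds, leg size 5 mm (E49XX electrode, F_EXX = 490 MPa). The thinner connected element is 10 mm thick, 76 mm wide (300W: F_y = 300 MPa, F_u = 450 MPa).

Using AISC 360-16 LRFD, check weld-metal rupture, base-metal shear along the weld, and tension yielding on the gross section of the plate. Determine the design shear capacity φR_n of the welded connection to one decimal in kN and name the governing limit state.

Weld metal: throat = 0.707×5 = 3.535 mm, L = 2×99 = 198 mm. φR_n = 0.75 × 0.6 × 490 × 3.535 × 198 = 154.3 kN.
Base metal shear (10 mm plate): yield φR_n = 1.0×0.6×300×10×198 = 356.4 kN; rupture φR_n = 0.75×0.6×450×10×198 = 401.0 kN; take 356.4 kN (yield).
Tension yield (gross): A_g = 76×10 = 760 mm². φR_n = 0.90 × 300 × 760 = 205.2 kN.
Governing: min(154.3, 356.4, 205.2) = 154.3 kN → weld metal.

154.3 kN (weld metal governs)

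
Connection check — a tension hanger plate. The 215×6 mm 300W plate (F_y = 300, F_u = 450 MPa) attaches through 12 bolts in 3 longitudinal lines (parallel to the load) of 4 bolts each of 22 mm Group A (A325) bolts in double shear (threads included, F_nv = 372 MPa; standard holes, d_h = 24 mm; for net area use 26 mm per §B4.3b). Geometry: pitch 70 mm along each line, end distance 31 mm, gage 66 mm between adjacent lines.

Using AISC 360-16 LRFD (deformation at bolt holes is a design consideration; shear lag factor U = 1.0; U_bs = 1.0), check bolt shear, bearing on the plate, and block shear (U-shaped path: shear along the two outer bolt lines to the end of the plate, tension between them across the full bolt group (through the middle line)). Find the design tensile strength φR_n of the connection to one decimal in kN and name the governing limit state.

526.5 kN (block shear governs)

Bolt shear: A_b = π(22)²/4 = 380.13 mm². φR_n = 0.75 × 372 × 380.13 × 12 × 2 = 2545.4 kN.
Bearing (6 mm plate, F_u = 450 MPa): end bolts L_c = 31 − 24/2 = 19, R_n = min(1.2×19×6×450, 2.4×22×6×450) = 61.56 kN/bolt; interior L_c = 70 − 24 = 46, R_n = 142.56 kN/bolt. φR_n = 0.75 × (3×61.56 + 9×142.56) = 1100.8 kN.
Block shear: shear path 2×[31+3×70] = 2×241 mm, A_gv = 2892, A_nv = 2×(241 − 3.5×26)×6 = 1800 mm²; tension across gage: (132 − 2×26)×6 = 480 mm². R_n = min(0.6×450×1800, 0.6×300×2892) + 1.0×450×480 = min(486, 520.56) + 216 = 702 kN. φR_n = 0.75 × 702 = 526.5 kN.
Governing: min(2545.4, 1100.8, 526.5) = 526.5 kN → block shear.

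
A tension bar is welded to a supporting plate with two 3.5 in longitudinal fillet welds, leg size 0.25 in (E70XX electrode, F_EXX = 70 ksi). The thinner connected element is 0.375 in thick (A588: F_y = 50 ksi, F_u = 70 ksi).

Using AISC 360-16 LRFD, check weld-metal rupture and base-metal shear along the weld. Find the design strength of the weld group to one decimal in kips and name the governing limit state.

Weld metal: throat = 0.707×0.25 = 0.17675 in, L = 2×3.5 = 7 in. φR_n = 0.75 × 0.6 × 70 × 0.17675 × 7 = 39.0 kips.
Base metal shear (0.375 in plate): yield φR_n = 1.0×0.6×50×0.375×7 = 78.8 kips; rupture φR_n = 0.75×0.6×70×0.375×7 = 82.7 kips; take 78.8 kips (yield).
Governing: min(39.0, 78.8) = 39.0 kips → weld metal.

39.0 kips (weld metal governs)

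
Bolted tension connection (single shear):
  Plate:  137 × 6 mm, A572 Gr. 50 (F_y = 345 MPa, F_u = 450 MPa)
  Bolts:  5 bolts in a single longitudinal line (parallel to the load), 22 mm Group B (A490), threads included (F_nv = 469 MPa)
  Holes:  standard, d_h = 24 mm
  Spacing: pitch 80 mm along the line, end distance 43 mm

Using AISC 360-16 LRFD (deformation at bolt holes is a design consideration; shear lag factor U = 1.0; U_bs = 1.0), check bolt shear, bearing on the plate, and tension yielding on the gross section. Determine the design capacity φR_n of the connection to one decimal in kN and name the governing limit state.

255.2 kN (gross-section yield governs)

Bolt shear: A_b = π(22)²/4 = 380.13 mm². φR_n = 0.75 × 469 × 380.13 × 5 × 1 = 668.6 kN.
Bearing (6 mm plate, F_u = 450 MPa): end bolts L_c = 43 − 24/2 = 31, R_n = min(1.2×31×6×450, 2.4×22×6×450) = 100.44 kN/bolt; interior L_c = 80 − 24 = 56, R_n = 142.56 kN/bolt. φR_n = 0.75 × (1×100.44 + 4×142.56) = 503.0 kN.
Tension yield (gross): A_g = 137×6 = 822 mm². φR_n = 0.90 × 345 × 822 = 255.2 kN.
Governing: min(668.6, 503.0, 255.2) = 255.2 kN → gross-section yield.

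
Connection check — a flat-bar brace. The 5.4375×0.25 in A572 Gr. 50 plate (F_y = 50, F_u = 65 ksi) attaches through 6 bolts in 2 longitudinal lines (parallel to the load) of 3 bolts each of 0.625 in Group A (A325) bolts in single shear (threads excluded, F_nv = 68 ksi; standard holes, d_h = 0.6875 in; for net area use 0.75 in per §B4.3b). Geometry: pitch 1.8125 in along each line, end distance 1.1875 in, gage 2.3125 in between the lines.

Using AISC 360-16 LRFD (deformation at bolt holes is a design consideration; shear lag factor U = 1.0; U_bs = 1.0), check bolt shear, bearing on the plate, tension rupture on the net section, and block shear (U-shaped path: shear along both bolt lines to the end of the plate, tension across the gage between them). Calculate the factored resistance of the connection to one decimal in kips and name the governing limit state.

48.0 kips (net-section rupture governs)

Bolt shear: A_b = π(0.625)²/4 = 0.3068 in². φR_n = 0.75 × 68 × 0.3068 × 6 × 1 = 93.9 kips.
Bearing (0.25 in plate, F_u = 65 ksi): end bolts L_c = 1.1875 − 0.6875/2 = 0.84375, R_n = min(1.2×0.84375×0.25×65, 2.4×0.625×0.25×65) = 16.453 kips/bolt; interior L_c = 1.8125 − 0.6875 = 1.125, R_n = 21.938 kips/bolt. φR_n = 0.75 × (2×16.453 + 4×21.938) = 90.5 kips.
Tension rupture (net): A_n = (5.4375 − 2×0.75)×0.25 = 0.98438 in² (U = 1.0, A_e = A_n). φR_n = 0.75 × 65 × 0.98438 = 48.0 kips.
Block shear: shear path 2×[1.1875+2×1.8125] = 2×4.8125 in, A_gv = 2.4063, A_nv = 2×(4.8125 − 2.5×0.75)×0.25 = 1.4688 in²; tension across gage: (2.3125 − 1×0.75)×0.25 = 0.39063 in². R_n = min(0.6×65×1.4688, 0.6×50×2.4063) + 1.0×65×0.39063 = min(57.283, 72.189) + 25.391 = 82.674 kips. φR_n = 0.75 × 82.674 = 62.0 kips.
Governing: min(93.9, 90.5, 48.0, 62.0) = 48.0 kips → net-section rupture.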